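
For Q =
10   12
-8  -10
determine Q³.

tr Q = 0 and det Q = -4, so the characteristic polynomial is λ² − (0)λ + (-4) with roots -2 and 2.
Eigenvectors give P = [[1, 3], [-1, -2]] with P⁻¹ = [[-2, -3], [1, 1]], and Q = P·diag(-2, 2)·P⁻¹.
Then Q³ = P·diag(-8, 8)·P⁻¹ = [[-8, 24], [8, -16]] · [[-2, -3], [1, 1]] = [[40, 48], [-32, -40]].

[[40, 48], [-32, -40]]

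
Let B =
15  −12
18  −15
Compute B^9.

[[98415, −78732], [118098, −98415]]

tr B = 0 and det B = −9, so the characteristic polynomial is λ² − (0)λ + (−9) with roots −3 and 3.
Eigenvectors give P = [[−2, 1], [−3, 1]] with P⁻¹ = [[1, −1], [3, −2]], and B = P·diag(−3, 3)·P⁻¹.
Then B^9 = P·diag(−19683, 19683)·P⁻¹ = [[39366, 19683], [59049, 19683]] · [[1, −1], [3, −2]] = [[98415, −78732], [118098, −98415]].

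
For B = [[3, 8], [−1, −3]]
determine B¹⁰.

B² = I (check: tr B = 0 and det B = −1), so B¹⁰ = I since 10 is even.

[[1, 0], [0, 1]]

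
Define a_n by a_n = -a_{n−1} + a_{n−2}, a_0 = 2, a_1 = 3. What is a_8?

With companion matrix C = [[-1, 1], [1, 0]], [a_n, a_{n−1}]ᵀ = C·[a_{n−1}, a_{n−2}]ᵀ, so [a_8, a_7]ᵀ = C^7·[a_1, a_0]ᵀ.
C^7 = [[-21, 13], [13, -8]], giving [a_8, a_7]ᵀ = [[-37], [23]].

-37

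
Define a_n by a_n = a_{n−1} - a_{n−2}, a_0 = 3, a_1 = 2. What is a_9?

With companion matrix C = [[1, -1], [1, 0]], [a_n, a_{n−1}]ᵀ = C·[a_{n−1}, a_{n−2}]ᵀ, so [a_9, a_8]ᵀ = C⁸·[a_1, a_0]ᵀ.
C⁸ = [[0, -1], [1, -1]], giving [a_9, a_8]ᵀ = [[-3], [-1]].

-3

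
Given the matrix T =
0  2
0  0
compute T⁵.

[[0, 0], [0, 0]]

T is strictly triangular, hence nilpotent: T² = 0, so T⁵ = 0.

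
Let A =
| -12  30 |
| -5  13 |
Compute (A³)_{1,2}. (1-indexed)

tr A = 1 and det A = -6, so the characteristic polynomial is λ² − (1)λ + (-6) with roots -2 and 3.
Eigenvectors give P = [[3, -2], [1, -1]] with P⁻¹ = [[1, -2], [1, -3]], and A = P·diag(-2, 3)·P⁻¹.
Then A³ = P·diag(-8, 27)·P⁻¹ = [[-24, -54], [-8, -27]] · [[1, -2], [1, -3]] = [[-78, 210], [-35, 97]].

210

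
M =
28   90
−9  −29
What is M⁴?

tr M = −1 and det M = −2, so the characteristic polynomial is λ² − (−1)λ + (−2) with roots 1 and −2.
Eigenvectors give P = [[10, −3], [−3, 1]] with P⁻¹ = [[1, 3], [3, 10]], and M = P·diag(1, −2)·P⁻¹.
Then M⁴ = P·diag(1, 16)·P⁻¹ = [[10, −48], [−3, 16]] · [[1, 3], [3, 10]] = [[−134, −450], [45, 151]].

[[−134, −450], [45, 151]]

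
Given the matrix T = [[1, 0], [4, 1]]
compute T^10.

T = I + N where N = [[0, 0], [4, 0]] is strictly lower-triangular, so N^2 = 0.
(I + N)^10 = I + 10·N = [[1, 0], [40, 1]].

[[1, 0], [40, 1]]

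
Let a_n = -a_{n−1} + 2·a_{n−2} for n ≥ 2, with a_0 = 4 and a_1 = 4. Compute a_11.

4

With companion matrix M = [[-1, 2], [1, 0]], [a_n, a_{n−1}]ᵀ = M·[a_{n−1}, a_{n−2}]ᵀ, so [a_11, a_10]ᵀ = M¹⁰·[a_1, a_0]ᵀ.
M¹⁰ = [[683, -682], [-341, 342]], giving [a_11, a_10]ᵀ = [[4], [4]].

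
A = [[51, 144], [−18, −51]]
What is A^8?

[[6561, 0], [0, 6561]]

tr A = 0 and det A = −9, so the characteristic polynomial is λ² − (0)λ + (−9) with roots 3 and −3.
Eigenvectors give P = [[−3, −8], [1, 3]] with P⁻¹ = [[−3, −8], [1, 3]], and A = P·diag(3, −3)·P⁻¹.
Then A^8 = P·diag(6561, 6561)·P⁻¹ = [[−19683, −52488], [6561, 19683]] · [[−3, −8], [1, 3]] = [[6561, 0], [0, 6561]].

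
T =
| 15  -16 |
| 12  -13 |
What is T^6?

[[2913, -2912], [2184, -2183]]

tr T = 2 and det T = -3, so the characteristic polynomial is λ² − (2)λ + (-3) with roots 3 and -1.
Eigenvectors give P = [[4, 1], [3, 1]] with P⁻¹ = [[1, -1], [-3, 4]], and T = P·diag(3, -1)·P⁻¹.
Then T^6 = P·diag(729, 1)·P⁻¹ = [[2916, 1], [2187, 1]] · [[1, -1], [-3, 4]] = [[2913, -2912], [2184, -2183]].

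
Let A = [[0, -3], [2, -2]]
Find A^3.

[[12, 6], [-4, 16]]

A^2 = [[-6, 6], [-4, -2]]
A^3 = [[12, 6], [-4, 16]]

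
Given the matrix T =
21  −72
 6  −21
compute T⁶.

[[729, 0], [0, 729]]

tr T = 0 and det T = −9, so the characteristic polynomial is λ² − (0)λ + (−9) with roots −3 and 3.
Eigenvectors give P = [[3, 4], [1, 1]] with P⁻¹ = [[−1, 4], [1, −3]], and T = P·diag(−3, 3)·P⁻¹.
Then T⁶ = P·diag(729, 729)·P⁻¹ = [[2187, 2916], [729, 729]] · [[−1, 4], [1, −3]] = [[729, 0], [0, 729]].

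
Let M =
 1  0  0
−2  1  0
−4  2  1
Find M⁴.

M = I + N where N = [[0, 0, 0], [−2, 0, 0], [−4, 2, 0]] is strictly lower-triangular, so N³ = 0.
(I + N)⁴ = I + 4·N + 6·N² = [[1, 0, 0], [−8, 1, 0], [−40, 8, 1]].

[[1, 0, 0], [−8, 1, 0], [−40, 8, 1]]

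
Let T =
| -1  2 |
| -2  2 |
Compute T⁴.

T² = [[-3, 2], [-2, 0]]
T³ = [[-1, -2], [2, -4]]
T⁴ = [[5, -6], [6, -4]]

[[5, -6], [6, -4]]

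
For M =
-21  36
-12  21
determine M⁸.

[[6561, 0], [0, 6561]]

tr M = 0 and det M = -9, so the characteristic polynomial is λ² − (0)λ + (-9) with roots 3 and -3.
Eigenvectors give P = [[-3, 2], [-2, 1]] with P⁻¹ = [[1, -2], [2, -3]], and M = P·diag(3, -3)·P⁻¹.
Then M⁸ = P·diag(6561, 6561)·P⁻¹ = [[-19683, 13122], [-13122, 6561]] · [[1, -2], [2, -3]] = [[6561, 0], [0, 6561]].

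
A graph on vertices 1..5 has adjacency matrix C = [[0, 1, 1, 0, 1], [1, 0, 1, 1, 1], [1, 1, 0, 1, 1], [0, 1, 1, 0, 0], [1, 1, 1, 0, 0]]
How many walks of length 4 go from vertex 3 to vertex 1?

The number of length-4 walks from vertex 3 to vertex 1 is entry (3,1) of C⁴, where C is the adjacency matrix.
C² = [[3, 2, 2, 2, 2], [2, 4, 3, 1, 2], [2, 3, 4, 1, 2], [2, 1, 1, 2, 2], [2, 2, 2, 2, 3]]
C³ = [[6, 9, 9, 4, 7], [9, 8, 9, 7, 9], [9, 9, 8, 7, 9], [4, 7, 7, 2, 4], [7, 9, 9, 4, 6]]
C⁴ = [[25, 26, 26, 18, 24], [26, 34, 33, 17, 26], [26, 33, 34, 17, 26], [18, 17, 17, 14, 18], [24, 26, 26, 18, 25]]

26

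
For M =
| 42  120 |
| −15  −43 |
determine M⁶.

[[−5256, −15960], [1995, 6049]]

tr M = −1 and det M = −6, so the characteristic polynomial is λ² − (−1)λ + (−6) with roots −3 and 2.
Eigenvectors give P = [[−8, −3], [3, 1]] with P⁻¹ = [[1, 3], [−3, −8]], and M = P·diag(−3, 2)·P⁻¹.
Then M⁶ = P·diag(729, 64)·P⁻¹ = [[−5832, −192], [2187, 64]] · [[1, 3], [−3, −8]] = [[−5256, −15960], [1995, 6049]].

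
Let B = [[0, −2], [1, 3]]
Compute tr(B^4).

B^2 = [[−2, −6], [3, 7]]
B^3 = [[−6, −14], [7, 15]]
B^4 = [[−14, −30], [15, 31]]

17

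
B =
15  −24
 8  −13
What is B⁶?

tr B = 2 and det B = −3, so the characteristic polynomial is λ² − (2)λ + (−3) with roots −1 and 3.
Eigenvectors give P = [[−3, −2], [−2, −1]] with P⁻¹ = [[1, −2], [−2, 3]], and B = P·diag(−1, 3)·P⁻¹.
Then B⁶ = P·diag(1, 729)·P⁻¹ = [[−3, −1458], [−2, −729]] · [[1, −2], [−2, 3]] = [[2913, −4368], [1456, −2183]].

[[2913, −4368], [1456, −2183]]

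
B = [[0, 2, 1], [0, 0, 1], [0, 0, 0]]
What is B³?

[[0, 0, 0], [0, 0, 0], [0, 0, 0]]

B is strictly triangular, hence nilpotent: B³ = 0, so B³ = 0.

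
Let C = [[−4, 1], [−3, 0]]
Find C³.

[[−40, 13], [−39, 12]]

C² = [[13, −4], [12, −3]]
C³ = [[−40, 13], [−39, 12]]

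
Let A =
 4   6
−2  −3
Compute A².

[[4, 6], [−2, −3]]

A² = A (a projection; rank 1, trace 1), so A² = A.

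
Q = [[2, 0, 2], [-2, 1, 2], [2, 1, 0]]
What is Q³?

Q² = [[8, 2, 4], [-2, 3, -2], [2, 1, 6]]
Q³ = [[20, 6, 20], [-14, 1, 2], [14, 7, 6]]

[[20, 6, 20], [-14, 1, 2], [14, 7, 6]]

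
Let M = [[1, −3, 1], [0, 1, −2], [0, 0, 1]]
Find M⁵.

[[1, −15, 65], [0, 1, −10], [0, 0, 1]]

M = I + N where N = [[0, −3, 1], [0, 0, −2], [0, 0, 0]] is strictly upper-triangular, so N³ = 0.
(I + N)⁵ = I + 5·N + 10·N² = [[1, −15, 65], [0, 1, −10], [0, 0, 1]].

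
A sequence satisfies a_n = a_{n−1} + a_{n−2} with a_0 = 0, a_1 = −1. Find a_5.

With companion matrix M = [[1, 1], [1, 0]], [a_n, a_{n−1}]ᵀ = M·[a_{n−1}, a_{n−2}]ᵀ, so [a_5, a_4]ᵀ = M^4·[a_1, a_0]ᵀ.
M^4 = [[5, 3], [3, 2]], giving [a_5, a_4]ᵀ = [[−5], [−3]].

−5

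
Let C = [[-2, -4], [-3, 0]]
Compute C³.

[[-56, -64], [-48, -24]]

C² = [[16, 8], [6, 12]]
C³ = [[-56, -64], [-48, -24]]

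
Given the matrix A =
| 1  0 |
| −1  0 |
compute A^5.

[[1, 0], [−1, 0]]

A² = A (a projection; rank 1, trace 1), so A^5 = A.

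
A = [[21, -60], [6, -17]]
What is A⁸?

tr A = 4 and det A = 3, so the characteristic polynomial is λ² − (4)λ + (3) with roots 1 and 3.
Eigenvectors give P = [[3, -10], [1, -3]] with P⁻¹ = [[-3, 10], [-1, 3]], and A = P·diag(1, 3)·P⁻¹.
Then A⁸ = P·diag(1, 6561)·P⁻¹ = [[3, -65610], [1, -19683]] · [[-3, 10], [-1, 3]] = [[65601, -196800], [19680, -59039]].

[[65601, -196800], [19680, -59039]]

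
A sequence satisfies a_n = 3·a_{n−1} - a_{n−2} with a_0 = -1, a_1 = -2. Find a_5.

-89

With companion matrix C = [[3, -1], [1, 0]], [a_n, a_{n−1}]ᵀ = C·[a_{n−1}, a_{n−2}]ᵀ, so [a_5, a_4]ᵀ = C⁴·[a_1, a_0]ᵀ.
C⁴ = [[55, -21], [21, -8]], giving [a_5, a_4]ᵀ = [[-89], [-34]].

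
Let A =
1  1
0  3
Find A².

[[1, 4], [0, 9]]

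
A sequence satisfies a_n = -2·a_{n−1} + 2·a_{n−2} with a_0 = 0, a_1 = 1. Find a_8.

-896

With companion matrix Q = [[-2, 2], [1, 0]], [a_n, a_{n−1}]ᵀ = Q·[a_{n−1}, a_{n−2}]ᵀ, so [a_8, a_7]ᵀ = Q^7·[a_1, a_0]ᵀ.
Q^7 = [[-896, 656], [328, -240]], giving [a_8, a_7]ᵀ = [[-896], [328]].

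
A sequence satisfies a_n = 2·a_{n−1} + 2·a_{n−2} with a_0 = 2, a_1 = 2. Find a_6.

416

With companion matrix C = [[2, 2], [1, 0]], [a_n, a_{n−1}]ᵀ = C·[a_{n−1}, a_{n−2}]ᵀ, so [a_6, a_5]ᵀ = C⁵·[a_1, a_0]ᵀ.
C⁵ = [[120, 88], [44, 32]], giving [a_6, a_5]ᵀ = [[416], [152]].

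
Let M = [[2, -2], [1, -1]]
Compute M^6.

[[2, -2], [1, -1]]

M² = M (a projection; rank 1, trace 1), so M^6 = M.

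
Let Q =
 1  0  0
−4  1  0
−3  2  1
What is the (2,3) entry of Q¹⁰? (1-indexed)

0

Q = I + N where N = [[0, 0, 0], [−4, 0, 0], [−3, 2, 0]] is strictly lower-triangular, so N³ = 0.
(I + N)¹⁰ = I + 10·N + 45·N² = [[1, 0, 0], [−40, 1, 0], [−390, 20, 1]].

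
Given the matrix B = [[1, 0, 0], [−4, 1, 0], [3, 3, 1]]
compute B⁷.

B = I + N where N = [[0, 0, 0], [−4, 0, 0], [3, 3, 0]] is strictly lower-triangular, so N³ = 0.
(I + N)⁷ = I + 7·N + 21·N² = [[1, 0, 0], [−28, 1, 0], [−231, 21, 1]].

[[1, 0, 0], [−28, 1, 0], [−231, 21, 1]]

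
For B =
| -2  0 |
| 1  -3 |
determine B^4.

tr B = -5 and det B = 6, so the characteristic polynomial is λ² − (-5)λ + (6) with roots -2 and -3.
Eigenvectors give P = [[1, 0], [1, -1]] with P⁻¹ = [[1, 0], [1, -1]], and B = P·diag(-2, -3)·P⁻¹.
Then B^4 = P·diag(16, 81)·P⁻¹ = [[16, 0], [16, -81]] · [[1, 0], [1, -1]] = [[16, 0], [-65, 81]].

[[16, 0], [-65, 81]]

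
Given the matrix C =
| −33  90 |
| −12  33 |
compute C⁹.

tr C = 0 and det C = −9, so the characteristic polynomial is λ² − (0)λ + (−9) with roots 3 and −3.
Eigenvectors give P = [[−5, 3], [−2, 1]] with P⁻¹ = [[1, −3], [2, −5]], and C = P·diag(3, −3)·P⁻¹.
Then C⁹ = P·diag(19683, −19683)·P⁻¹ = [[−98415, −59049], [−39366, −19683]] · [[1, −3], [2, −5]] = [[−216513, 590490], [−78732, 216513]].

[[−216513, 590490], [−78732, 216513]]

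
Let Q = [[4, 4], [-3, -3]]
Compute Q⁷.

[[4, 4], [-3, -3]]

Q² = Q (a projection; rank 1, trace 1), so Q⁷ = Q.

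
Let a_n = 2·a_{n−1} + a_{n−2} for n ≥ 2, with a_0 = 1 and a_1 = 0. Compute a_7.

70

With companion matrix T = [[2, 1], [1, 0]], [a_n, a_{n−1}]ᵀ = T·[a_{n−1}, a_{n−2}]ᵀ, so [a_7, a_6]ᵀ = T⁶·[a_1, a_0]ᵀ.
T⁶ = [[169, 70], [70, 29]], giving [a_7, a_6]ᵀ = [[70], [29]].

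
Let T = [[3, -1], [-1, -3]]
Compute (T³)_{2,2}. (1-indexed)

-30

T² = [[10, 0], [0, 10]]
T³ = [[30, -10], [-10, -30]]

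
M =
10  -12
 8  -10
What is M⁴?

[[16, 0], [0, 16]]

tr M = 0 and det M = -4, so the characteristic polynomial is λ² − (0)λ + (-4) with roots -2 and 2.
Eigenvectors give P = [[1, 3], [1, 2]] with P⁻¹ = [[-2, 3], [1, -1]], and M = P·diag(-2, 2)·P⁻¹.
Then M⁴ = P·diag(16, 16)·P⁻¹ = [[16, 48], [16, 32]] · [[-2, 3], [1, -1]] = [[16, 0], [0, 16]].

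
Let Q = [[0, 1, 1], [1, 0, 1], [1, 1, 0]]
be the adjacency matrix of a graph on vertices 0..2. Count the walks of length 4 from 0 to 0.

The number of length-4 walks from vertex 0 to vertex 0 is entry (0,0) of Q^4, where Q is the adjacency matrix.
Q^2 = [[2, 1, 1], [1, 2, 1], [1, 1, 2]]
Q^3 = [[2, 3, 3], [3, 2, 3], [3, 3, 2]]
Q^4 = [[6, 5, 5], [5, 6, 5], [5, 5, 6]]

6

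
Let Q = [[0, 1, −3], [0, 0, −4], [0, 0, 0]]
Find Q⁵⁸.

Q is strictly triangular, hence nilpotent: Q³ = 0, so Q⁵⁸ = 0.

[[0, 0, 0], [0, 0, 0], [0, 0, 0]]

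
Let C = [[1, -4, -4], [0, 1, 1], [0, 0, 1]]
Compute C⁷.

[[1, -28, -112], [0, 1, 7], [0, 0, 1]]

C = I + N where N = [[0, -4, -4], [0, 0, 1], [0, 0, 0]] is strictly upper-triangular, so N³ = 0.
(I + N)⁷ = I + 7·N + 21·N² = [[1, -28, -112], [0, 1, 7], [0, 0, 1]].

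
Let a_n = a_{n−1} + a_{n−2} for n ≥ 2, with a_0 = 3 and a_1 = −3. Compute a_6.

−9

With companion matrix T = [[1, 1], [1, 0]], [a_n, a_{n−1}]ᵀ = T·[a_{n−1}, a_{n−2}]ᵀ, so [a_6, a_5]ᵀ = T^5·[a_1, a_0]ᵀ.
T^5 = [[8, 5], [5, 3]], giving [a_6, a_5]ᵀ = [[−9], [−6]].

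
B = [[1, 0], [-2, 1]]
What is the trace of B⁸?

2

B = I + N where N = [[0, 0], [-2, 0]] is strictly lower-triangular, so N² = 0.
(I + N)⁸ = I + 8·N = [[1, 0], [-16, 1]].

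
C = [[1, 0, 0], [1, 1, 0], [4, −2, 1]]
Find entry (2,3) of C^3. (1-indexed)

C = I + N where N = [[0, 0, 0], [1, 0, 0], [4, −2, 0]] is strictly lower-triangular, so N^3 = 0.
(I + N)^3 = I + 3·N + 3·N^2 = [[1, 0, 0], [3, 1, 0], [6, −6, 1]].

0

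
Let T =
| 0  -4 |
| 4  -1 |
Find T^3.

T^2 = [[-16, 4], [-4, -15]]
T^3 = [[16, 60], [-60, 31]]

[[16, 60], [-60, 31]]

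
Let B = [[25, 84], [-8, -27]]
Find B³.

tr B = -2 and det B = -3, so the characteristic polynomial is λ² − (-2)λ + (-3) with roots 1 and -3.
Eigenvectors give P = [[7, -3], [-2, 1]] with P⁻¹ = [[1, 3], [2, 7]], and B = P·diag(1, -3)·P⁻¹.
Then B³ = P·diag(1, -27)·P⁻¹ = [[7, 81], [-2, -27]] · [[1, 3], [2, 7]] = [[169, 588], [-56, -195]].

[[169, 588], [-56, -195]]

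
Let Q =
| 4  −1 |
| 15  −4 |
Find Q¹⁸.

Q² = I (check: tr Q = 0 and det Q = −1), so Q¹⁸ = I since 18 is even.

[[1, 0], [0, 1]]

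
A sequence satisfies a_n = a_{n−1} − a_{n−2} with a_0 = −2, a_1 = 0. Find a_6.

With companion matrix C = [[1, −1], [1, 0]], [a_n, a_{n−1}]ᵀ = C·[a_{n−1}, a_{n−2}]ᵀ, so [a_6, a_5]ᵀ = C⁵·[a_1, a_0]ᵀ.
C⁵ = [[0, 1], [−1, 1]], giving [a_6, a_5]ᵀ = [[−2], [−2]].

−2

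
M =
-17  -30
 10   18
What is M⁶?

[[-1931, -3990], [1330, 2724]]

tr M = 1 and det M = -6, so the characteristic polynomial is λ² − (1)λ + (-6) with roots 3 and -2.
Eigenvectors give P = [[-3, -2], [2, 1]] with P⁻¹ = [[1, 2], [-2, -3]], and M = P·diag(3, -2)·P⁻¹.
Then M⁶ = P·diag(729, 64)·P⁻¹ = [[-2187, -128], [1458, 64]] · [[1, 2], [-2, -3]] = [[-1931, -3990], [1330, 2724]].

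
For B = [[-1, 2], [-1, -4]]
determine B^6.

tr B = -5 and det B = 6, so the characteristic polynomial is λ² − (-5)λ + (6) with roots -3 and -2.
Eigenvectors give P = [[1, 2], [-1, -1]] with P⁻¹ = [[-1, -2], [1, 1]], and B = P·diag(-3, -2)·P⁻¹.
Then B^6 = P·diag(729, 64)·P⁻¹ = [[729, 128], [-729, -64]] · [[-1, -2], [1, 1]] = [[-601, -1330], [665, 1394]].

[[-601, -1330], [665, 1394]]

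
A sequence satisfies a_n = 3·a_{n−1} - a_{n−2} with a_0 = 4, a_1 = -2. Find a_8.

With companion matrix Q = [[3, -1], [1, 0]], [a_n, a_{n−1}]ᵀ = Q·[a_{n−1}, a_{n−2}]ᵀ, so [a_8, a_7]ᵀ = Q⁷·[a_1, a_0]ᵀ.
Q⁷ = [[987, -377], [377, -144]], giving [a_8, a_7]ᵀ = [[-3482], [-1330]].

-3482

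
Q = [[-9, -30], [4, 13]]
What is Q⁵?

[[-1209, -3630], [484, 1453]]

tr Q = 4 and det Q = 3, so the characteristic polynomial is λ² − (4)λ + (3) with roots 3 and 1.
Eigenvectors give P = [[-5, -3], [2, 1]] with P⁻¹ = [[1, 3], [-2, -5]], and Q = P·diag(3, 1)·P⁻¹.
Then Q⁵ = P·diag(243, 1)·P⁻¹ = [[-1215, -3], [486, 1]] · [[1, 3], [-2, -5]] = [[-1209, -3630], [484, 1453]].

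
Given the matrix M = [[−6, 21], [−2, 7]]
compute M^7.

M² = M (a projection; rank 1, trace 1), so M^7 = M.

[[−6, 21], [−2, 7]]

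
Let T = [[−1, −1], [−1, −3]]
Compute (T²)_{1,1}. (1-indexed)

2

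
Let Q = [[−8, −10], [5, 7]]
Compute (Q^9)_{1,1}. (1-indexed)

tr Q = −1 and det Q = −6, so the characteristic polynomial is λ² − (−1)λ + (−6) with roots 2 and −3.
Eigenvectors give P = [[−1, −2], [1, 1]] with P⁻¹ = [[1, 2], [−1, −1]], and Q = P·diag(2, −3)·P⁻¹.
Then Q^9 = P·diag(512, −19683)·P⁻¹ = [[−512, 39366], [512, −19683]] · [[1, 2], [−1, −1]] = [[−39878, −40390], [20195, 20707]].

−39878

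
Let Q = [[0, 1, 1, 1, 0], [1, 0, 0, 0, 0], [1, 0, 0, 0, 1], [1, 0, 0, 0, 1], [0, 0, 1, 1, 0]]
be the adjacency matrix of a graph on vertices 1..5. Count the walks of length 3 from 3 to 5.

The number of length-3 walks from vertex 3 to vertex 5 is entry (3,5) of Q^3, where Q is the adjacency matrix.
Q^2 = [[3, 0, 0, 0, 2], [0, 1, 1, 1, 0], [0, 1, 2, 2, 0], [0, 1, 2, 2, 0], [2, 0, 0, 0, 2]]
Q^3 = [[0, 3, 5, 5, 0], [3, 0, 0, 0, 2], [5, 0, 0, 0, 4], [5, 0, 0, 0, 4], [0, 2, 4, 4, 0]]

4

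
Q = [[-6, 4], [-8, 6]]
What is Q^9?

[[-1536, 1024], [-2048, 1536]]

tr Q = 0 and det Q = -4, so the characteristic polynomial is λ² − (0)λ + (-4) with roots 2 and -2.
Eigenvectors give P = [[1, 1], [2, 1]] with P⁻¹ = [[-1, 1], [2, -1]], and Q = P·diag(2, -2)·P⁻¹.
Then Q^9 = P·diag(512, -512)·P⁻¹ = [[512, -512], [1024, -512]] · [[-1, 1], [2, -1]] = [[-1536, 1024], [-2048, 1536]].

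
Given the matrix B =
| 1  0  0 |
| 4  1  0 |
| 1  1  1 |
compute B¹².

B = I + N where N = [[0, 0, 0], [4, 0, 0], [1, 1, 0]] is strictly lower-triangular, so N³ = 0.
(I + N)¹² = I + 12·N + 66·N² = [[1, 0, 0], [48, 1, 0], [276, 12, 1]].

[[1, 0, 0], [48, 1, 0], [276, 12, 1]]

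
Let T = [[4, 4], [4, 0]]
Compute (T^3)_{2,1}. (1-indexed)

T^2 = [[32, 16], [16, 16]]
T^3 = [[192, 128], [128, 64]]

128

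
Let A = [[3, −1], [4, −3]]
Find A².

[[5, 0], [0, 5]]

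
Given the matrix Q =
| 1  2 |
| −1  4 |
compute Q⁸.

[[−6049, 12610], [−6305, 12866]]

tr Q = 5 and det Q = 6, so the characteristic polynomial is λ² − (5)λ + (6) with roots 2 and 3.
Eigenvectors give P = [[2, 1], [1, 1]] with P⁻¹ = [[1, −1], [−1, 2]], and Q = P·diag(2, 3)·P⁻¹.
Then Q⁸ = P·diag(256, 6561)·P⁻¹ = [[512, 6561], [256, 6561]] · [[1, −1], [−1, 2]] = [[−6049, 12610], [−6305, 12866]].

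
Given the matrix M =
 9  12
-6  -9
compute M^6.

[[729, 0], [0, 729]]

tr M = 0 and det M = -9, so the characteristic polynomial is λ² − (0)λ + (-9) with roots -3 and 3.
Eigenvectors give P = [[-1, 2], [1, -1]] with P⁻¹ = [[1, 2], [1, 1]], and M = P·diag(-3, 3)·P⁻¹.
Then M^6 = P·diag(729, 729)·P⁻¹ = [[-729, 1458], [729, -729]] · [[1, 2], [1, 1]] = [[729, 0], [0, 729]].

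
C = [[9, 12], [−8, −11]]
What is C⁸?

[[−13119, −19680], [13120, 19681]]

tr C = −2 and det C = −3, so the characteristic polynomial is λ² − (−2)λ + (−3) with roots 1 and −3.
Eigenvectors give P = [[3, −1], [−2, 1]] with P⁻¹ = [[1, 1], [2, 3]], and C = P·diag(1, −3)·P⁻¹.
Then C⁸ = P·diag(1, 6561)·P⁻¹ = [[3, −6561], [−2, 6561]] · [[1, 1], [2, 3]] = [[−13119, −19680], [13120, 19681]].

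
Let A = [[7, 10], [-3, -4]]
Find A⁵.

[[187, 310], [-93, -154]]

tr A = 3 and det A = 2, so the characteristic polynomial is λ² − (3)λ + (2) with roots 1 and 2.
Eigenvectors give P = [[-5, -2], [3, 1]] with P⁻¹ = [[1, 2], [-3, -5]], and A = P·diag(1, 2)·P⁻¹.
Then A⁵ = P·diag(1, 32)·P⁻¹ = [[-5, -64], [3, 32]] · [[1, 2], [-3, -5]] = [[187, 310], [-93, -154]].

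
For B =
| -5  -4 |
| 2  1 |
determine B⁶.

[[1457, 1456], [-728, -727]]

tr B = -4 and det B = 3, so the characteristic polynomial is λ² − (-4)λ + (3) with roots -3 and -1.
Eigenvectors give P = [[-2, 1], [1, -1]] with P⁻¹ = [[-1, -1], [-1, -2]], and B = P·diag(-3, -1)·P⁻¹.
Then B⁶ = P·diag(729, 1)·P⁻¹ = [[-1458, 1], [729, -1]] · [[-1, -1], [-1, -2]] = [[1457, 1456], [-728, -727]].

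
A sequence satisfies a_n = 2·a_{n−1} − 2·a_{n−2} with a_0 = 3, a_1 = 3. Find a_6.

0

With companion matrix M = [[2, −2], [1, 0]], [a_n, a_{n−1}]ᵀ = M·[a_{n−1}, a_{n−2}]ᵀ, so [a_6, a_5]ᵀ = M⁵·[a_1, a_0]ᵀ.
M⁵ = [[−8, 8], [−4, 0]], giving [a_6, a_5]ᵀ = [[0], [−12]].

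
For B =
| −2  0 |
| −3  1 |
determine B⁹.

tr B = −1 and det B = −2, so the characteristic polynomial is λ² − (−1)λ + (−2) with roots −2 and 1.
Eigenvectors give P = [[1, 0], [1, −1]] with P⁻¹ = [[1, 0], [1, −1]], and B = P·diag(−2, 1)·P⁻¹.
Then B⁹ = P·diag(−512, 1)·P⁻¹ = [[−512, 0], [−512, −1]] · [[1, 0], [1, −1]] = [[−512, 0], [−513, 1]].

[[−512, 0], [−513, 1]]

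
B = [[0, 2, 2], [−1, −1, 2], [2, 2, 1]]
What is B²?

[[2, 2, 6], [5, 3, −2], [0, 4, 9]]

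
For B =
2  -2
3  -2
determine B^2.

[[-2, 0], [0, -2]]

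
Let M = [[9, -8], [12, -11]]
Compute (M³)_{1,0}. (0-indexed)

tr M = -2 and det M = -3, so the characteristic polynomial is λ² − (-2)λ + (-3) with roots -3 and 1.
Eigenvectors give P = [[-2, 1], [-3, 1]] with P⁻¹ = [[1, -1], [3, -2]], and M = P·diag(-3, 1)·P⁻¹.
Then M³ = P·diag(-27, 1)·P⁻¹ = [[54, 1], [81, 1]] · [[1, -1], [3, -2]] = [[57, -56], [84, -83]].

84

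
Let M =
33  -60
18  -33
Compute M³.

tr M = 0 and det M = -9, so the characteristic polynomial is λ² − (0)λ + (-9) with roots 3 and -3.
Eigenvectors give P = [[2, -5], [1, -3]] with P⁻¹ = [[3, -5], [1, -2]], and M = P·diag(3, -3)·P⁻¹.
Then M³ = P·diag(27, -27)·P⁻¹ = [[54, 135], [27, 81]] · [[3, -5], [1, -2]] = [[297, -540], [162, -297]].

[[297, -540], [162, -297]]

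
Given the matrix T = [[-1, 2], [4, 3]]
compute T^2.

[[9, 4], [8, 17]]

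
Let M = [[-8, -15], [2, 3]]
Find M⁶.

[[4054, 9975], [-1330, -3261]]

tr M = -5 and det M = 6, so the characteristic polynomial is λ² − (-5)λ + (6) with roots -3 and -2.
Eigenvectors give P = [[-3, -5], [1, 2]] with P⁻¹ = [[-2, -5], [1, 3]], and M = P·diag(-3, -2)·P⁻¹.
Then M⁶ = P·diag(729, 64)·P⁻¹ = [[-2187, -320], [729, 128]] · [[-2, -5], [1, 3]] = [[4054, 9975], [-1330, -3261]].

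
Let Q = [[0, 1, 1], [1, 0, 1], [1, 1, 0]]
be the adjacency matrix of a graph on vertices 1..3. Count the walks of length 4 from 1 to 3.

5

The number of length-4 walks from vertex 1 to vertex 3 is entry (1,3) of Q⁴, where Q is the adjacency matrix.
Q² = [[2, 1, 1], [1, 2, 1], [1, 1, 2]]
Q³ = [[2, 3, 3], [3, 2, 3], [3, 3, 2]]
Q⁴ = [[6, 5, 5], [5, 6, 5], [5, 5, 6]]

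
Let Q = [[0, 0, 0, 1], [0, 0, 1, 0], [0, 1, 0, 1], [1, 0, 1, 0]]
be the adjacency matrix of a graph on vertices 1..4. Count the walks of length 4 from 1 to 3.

3

The number of length-4 walks from vertex 1 to vertex 3 is entry (1,3) of Q^4, where Q is the adjacency matrix.
Q^2 = [[1, 0, 1, 0], [0, 1, 0, 1], [1, 0, 2, 0], [0, 1, 0, 2]]
Q^3 = [[0, 1, 0, 2], [1, 0, 2, 0], [0, 2, 0, 3], [2, 0, 3, 0]]
Q^4 = [[2, 0, 3, 0], [0, 2, 0, 3], [3, 0, 5, 0], [0, 3, 0, 5]]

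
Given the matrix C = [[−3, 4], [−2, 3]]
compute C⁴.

C² = [[1, 0], [0, 1]]
C³ = [[−3, 4], [−2, 3]]
C⁴ = [[1, 0], [0, 1]]

[[1, 0], [0, 1]]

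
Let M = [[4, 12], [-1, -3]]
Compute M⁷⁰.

[[4, 12], [-1, -3]]

M² = M (a projection; rank 1, trace 1), so M⁷⁰ = M.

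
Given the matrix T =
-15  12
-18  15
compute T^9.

[[-98415, 78732], [-118098, 98415]]

tr T = 0 and det T = -9, so the characteristic polynomial is λ² − (0)λ + (-9) with roots 3 and -3.
Eigenvectors give P = [[-2, 1], [-3, 1]] with P⁻¹ = [[1, -1], [3, -2]], and T = P·diag(3, -3)·P⁻¹.
Then T^9 = P·diag(19683, -19683)·P⁻¹ = [[-39366, -19683], [-59049, -19683]] · [[1, -1], [3, -2]] = [[-98415, 78732], [-118098, 98415]].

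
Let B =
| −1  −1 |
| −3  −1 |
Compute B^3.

B^2 = [[4, 2], [6, 4]]
B^3 = [[−10, −6], [−18, −10]]

[[−10, −6], [−18, −10]]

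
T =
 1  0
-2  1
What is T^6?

T = I + N where N = [[0, 0], [-2, 0]] is strictly lower-triangular, so N^2 = 0.
(I + N)^6 = I + 6·N = [[1, 0], [-12, 1]].

[[1, 0], [-12, 1]]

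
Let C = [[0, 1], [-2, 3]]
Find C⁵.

[[-30, 31], [-62, 63]]

tr C = 3 and det C = 2, so the characteristic polynomial is λ² − (3)λ + (2) with roots 1 and 2.
Eigenvectors give P = [[-1, 1], [-1, 2]] with P⁻¹ = [[-2, 1], [-1, 1]], and C = P·diag(1, 2)·P⁻¹.
Then C⁵ = P·diag(1, 32)·P⁻¹ = [[-1, 32], [-1, 64]] · [[-2, 1], [-1, 1]] = [[-30, 31], [-62, 63]].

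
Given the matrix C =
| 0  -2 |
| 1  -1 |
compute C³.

C² = [[-2, 2], [-1, -1]]
C³ = [[2, 2], [-1, 3]]

[[2, 2], [-1, 3]]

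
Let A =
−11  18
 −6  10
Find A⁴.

tr A = −1 and det A = −2, so the characteristic polynomial is λ² − (−1)λ + (−2) with roots 1 and −2.
Eigenvectors give P = [[−3, −2], [−2, −1]] with P⁻¹ = [[1, −2], [−2, 3]], and A = P·diag(1, −2)·P⁻¹.
Then A⁴ = P·diag(1, 16)·P⁻¹ = [[−3, −32], [−2, −16]] · [[1, −2], [−2, 3]] = [[61, −90], [30, −44]].

[[61, −90], [30, −44]]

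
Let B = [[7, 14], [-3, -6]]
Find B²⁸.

B² = B (a projection; rank 1, trace 1), so B²⁸ = B.

[[7, 14], [-3, -6]]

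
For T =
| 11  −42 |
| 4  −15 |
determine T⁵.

tr T = −4 and det T = 3, so the characteristic polynomial is λ² − (−4)λ + (3) with roots −3 and −1.
Eigenvectors give P = [[−3, 7], [−1, 2]] with P⁻¹ = [[2, −7], [1, −3]], and T = P·diag(−3, −1)·P⁻¹.
Then T⁵ = P·diag(−243, −1)·P⁻¹ = [[729, −7], [243, −2]] · [[2, −7], [1, −3]] = [[1451, −5082], [484, −1695]].

[[1451, −5082], [484, −1695]]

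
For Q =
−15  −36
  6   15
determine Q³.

tr Q = 0 and det Q = −9, so the characteristic polynomial is λ² − (0)λ + (−9) with roots −3 and 3.
Eigenvectors give P = [[−3, 2], [1, −1]] with P⁻¹ = [[−1, −2], [−1, −3]], and Q = P·diag(−3, 3)·P⁻¹.
Then Q³ = P·diag(−27, 27)·P⁻¹ = [[81, 54], [−27, −27]] · [[−1, −2], [−1, −3]] = [[−135, −324], [54, 135]].

[[−135, −324], [54, 135]]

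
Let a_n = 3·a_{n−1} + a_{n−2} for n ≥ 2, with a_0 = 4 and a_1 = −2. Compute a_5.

−86

With companion matrix T = [[3, 1], [1, 0]], [a_n, a_{n−1}]ᵀ = T·[a_{n−1}, a_{n−2}]ᵀ, so [a_5, a_4]ᵀ = T⁴·[a_1, a_0]ᵀ.
T⁴ = [[109, 33], [33, 10]], giving [a_5, a_4]ᵀ = [[−86], [−26]].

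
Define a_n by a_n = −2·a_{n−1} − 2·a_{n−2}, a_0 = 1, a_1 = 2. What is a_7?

−32

With companion matrix A = [[−2, −2], [1, 0]], [a_n, a_{n−1}]ᵀ = A·[a_{n−1}, a_{n−2}]ᵀ, so [a_7, a_6]ᵀ = A⁶·[a_1, a_0]ᵀ.
A⁶ = [[−8, −16], [8, 8]], giving [a_7, a_6]ᵀ = [[−32], [24]].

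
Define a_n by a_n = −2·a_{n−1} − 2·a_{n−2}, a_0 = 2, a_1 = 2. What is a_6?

With companion matrix A = [[−2, −2], [1, 0]], [a_n, a_{n−1}]ᵀ = A·[a_{n−1}, a_{n−2}]ᵀ, so [a_6, a_5]ᵀ = A^5·[a_1, a_0]ᵀ.
A^5 = [[8, 8], [−4, 0]], giving [a_6, a_5]ᵀ = [[32], [−8]].

32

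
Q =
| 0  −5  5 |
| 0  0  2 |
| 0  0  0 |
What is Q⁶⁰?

Q is strictly triangular, hence nilpotent: Q³ = 0, so Q⁶⁰ = 0.

[[0, 0, 0], [0, 0, 0], [0, 0, 0]]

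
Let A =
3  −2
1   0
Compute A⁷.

[[255, −254], [127, −126]]

tr A = 3 and det A = 2, so the characteristic polynomial is λ² − (3)λ + (2) with roots 2 and 1.
Eigenvectors give P = [[2, −1], [1, −1]] with P⁻¹ = [[1, −1], [1, −2]], and A = P·diag(2, 1)·P⁻¹.
Then A⁷ = P·diag(128, 1)·P⁻¹ = [[256, −1], [128, −1]] · [[1, −1], [1, −2]] = [[255, −254], [127, −126]].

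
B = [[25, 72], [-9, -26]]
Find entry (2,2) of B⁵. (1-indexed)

tr B = -1 and det B = -2, so the characteristic polynomial is λ² − (-1)λ + (-2) with roots -2 and 1.
Eigenvectors give P = [[-8, -3], [3, 1]] with P⁻¹ = [[1, 3], [-3, -8]], and B = P·diag(-2, 1)·P⁻¹.
Then B⁵ = P·diag(-32, 1)·P⁻¹ = [[256, -3], [-96, 1]] · [[1, 3], [-3, -8]] = [[265, 792], [-99, -296]].

-296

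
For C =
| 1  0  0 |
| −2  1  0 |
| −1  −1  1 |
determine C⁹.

C = I + N where N = [[0, 0, 0], [−2, 0, 0], [−1, −1, 0]] is strictly lower-triangular, so N³ = 0.
(I + N)⁹ = I + 9·N + 36·N² = [[1, 0, 0], [−18, 1, 0], [63, −9, 1]].

[[1, 0, 0], [−18, 1, 0], [63, −9, 1]]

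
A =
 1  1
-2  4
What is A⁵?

[[-179, 211], [-422, 454]]

tr A = 5 and det A = 6, so the characteristic polynomial is λ² − (5)λ + (6) with roots 2 and 3.
Eigenvectors give P = [[-1, 1], [-1, 2]] with P⁻¹ = [[-2, 1], [-1, 1]], and A = P·diag(2, 3)·P⁻¹.
Then A⁵ = P·diag(32, 243)·P⁻¹ = [[-32, 243], [-32, 486]] · [[-2, 1], [-1, 1]] = [[-179, 211], [-422, 454]].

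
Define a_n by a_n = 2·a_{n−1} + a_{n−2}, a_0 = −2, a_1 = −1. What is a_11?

With companion matrix M = [[2, 1], [1, 0]], [a_n, a_{n−1}]ᵀ = M·[a_{n−1}, a_{n−2}]ᵀ, so [a_11, a_10]ᵀ = M^10·[a_1, a_0]ᵀ.
M^10 = [[5741, 2378], [2378, 985]], giving [a_11, a_10]ᵀ = [[−10497], [−4348]].

−10497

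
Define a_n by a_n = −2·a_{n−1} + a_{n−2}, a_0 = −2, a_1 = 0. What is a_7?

140

With companion matrix B = [[−2, 1], [1, 0]], [a_n, a_{n−1}]ᵀ = B·[a_{n−1}, a_{n−2}]ᵀ, so [a_7, a_6]ᵀ = B^6·[a_1, a_0]ᵀ.
B^6 = [[169, −70], [−70, 29]], giving [a_7, a_6]ᵀ = [[140], [−58]].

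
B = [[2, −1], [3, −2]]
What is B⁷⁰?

B² = I (check: tr B = 0 and det B = −1), so B⁷⁰ = I since 70 is even.

[[1, 0], [0, 1]]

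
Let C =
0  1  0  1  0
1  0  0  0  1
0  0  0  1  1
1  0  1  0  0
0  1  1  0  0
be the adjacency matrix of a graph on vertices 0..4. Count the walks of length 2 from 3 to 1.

The number of length-2 walks from vertex 3 to vertex 1 is entry (3,1) of C², where C is the adjacency matrix.
C² = [[2, 0, 1, 0, 1], [0, 2, 1, 1, 0], [1, 1, 2, 0, 0], [0, 1, 0, 2, 1], [1, 0, 0, 1, 2]]

1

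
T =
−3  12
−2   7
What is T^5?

[[−483, 1452], [−242, 727]]

tr T = 4 and det T = 3, so the characteristic polynomial is λ² − (4)λ + (3) with roots 3 and 1.
Eigenvectors give P = [[−2, −3], [−1, −1]] with P⁻¹ = [[1, −3], [−1, 2]], and T = P·diag(3, 1)·P⁻¹.
Then T^5 = P·diag(243, 1)·P⁻¹ = [[−486, −3], [−243, −1]] · [[1, −3], [−1, 2]] = [[−483, 1452], [−242, 727]].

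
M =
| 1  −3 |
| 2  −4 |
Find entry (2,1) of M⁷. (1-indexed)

254

tr M = −3 and det M = 2, so the characteristic polynomial is λ² − (−3)λ + (2) with roots −2 and −1.
Eigenvectors give P = [[1, −3], [1, −2]] with P⁻¹ = [[−2, 3], [−1, 1]], and M = P·diag(−2, −1)·P⁻¹.
Then M⁷ = P·diag(−128, −1)·P⁻¹ = [[−128, 3], [−128, 2]] · [[−2, 3], [−1, 1]] = [[253, −381], [254, −382]].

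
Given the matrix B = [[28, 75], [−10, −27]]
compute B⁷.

[[13762, 34725], [−4630, −11703]]

tr B = 1 and det B = −6, so the characteristic polynomial is λ² − (1)λ + (−6) with roots 3 and −2.
Eigenvectors give P = [[3, 5], [−1, −2]] with P⁻¹ = [[2, 5], [−1, −3]], and B = P·diag(3, −2)·P⁻¹.
Then B⁷ = P·diag(2187, −128)·P⁻¹ = [[6561, −640], [−2187, 256]] · [[2, 5], [−1, −3]] = [[13762, 34725], [−4630, −11703]].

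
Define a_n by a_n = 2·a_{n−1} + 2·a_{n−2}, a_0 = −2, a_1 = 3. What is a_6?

184

With companion matrix A = [[2, 2], [1, 0]], [a_n, a_{n−1}]ᵀ = A·[a_{n−1}, a_{n−2}]ᵀ, so [a_6, a_5]ᵀ = A⁵·[a_1, a_0]ᵀ.
A⁵ = [[120, 88], [44, 32]], giving [a_6, a_5]ᵀ = [[184], [68]].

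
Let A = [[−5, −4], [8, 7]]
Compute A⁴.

tr A = 2 and det A = −3, so the characteristic polynomial is λ² − (2)λ + (−3) with roots 3 and −1.
Eigenvectors give P = [[−1, −1], [2, 1]] with P⁻¹ = [[1, 1], [−2, −1]], and A = P·diag(3, −1)·P⁻¹.
Then A⁴ = P·diag(81, 1)·P⁻¹ = [[−81, −1], [162, 1]] · [[1, 1], [−2, −1]] = [[−79, −80], [160, 161]].

[[−79, −80], [160, 161]]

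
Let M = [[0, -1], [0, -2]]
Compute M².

[[0, 2], [0, 4]]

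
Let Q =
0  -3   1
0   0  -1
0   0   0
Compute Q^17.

[[0, 0, 0], [0, 0, 0], [0, 0, 0]]

Q is strictly triangular, hence nilpotent: Q^3 = 0, so Q^17 = 0.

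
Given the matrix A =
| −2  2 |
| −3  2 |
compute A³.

A² = [[−2, 0], [0, −2]]
A³ = [[4, −4], [6, −4]]

[[4, −4], [6, −4]]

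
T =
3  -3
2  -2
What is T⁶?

T² = T (a projection; rank 1, trace 1), so T⁶ = T.

[[3, -3], [2, -2]]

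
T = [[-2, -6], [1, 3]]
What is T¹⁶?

[[-2, -6], [1, 3]]

T² = T (a projection; rank 1, trace 1), so T¹⁶ = T.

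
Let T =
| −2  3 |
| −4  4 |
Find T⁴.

T² = [[−8, 6], [−8, 4]]
T³ = [[−8, 0], [0, −8]]
T⁴ = [[16, −24], [32, −32]]

[[16, −24], [32, −32]]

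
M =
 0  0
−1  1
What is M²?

[[0, 0], [−1, 1]]

M² = M (a projection; rank 1, trace 1), so M² = M.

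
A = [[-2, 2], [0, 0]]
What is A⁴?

[[16, -16], [0, 0]]

A² = [[4, -4], [0, 0]]
A³ = [[-8, 8], [0, 0]]
A⁴ = [[16, -16], [0, 0]]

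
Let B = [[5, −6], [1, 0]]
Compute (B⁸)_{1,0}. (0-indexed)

6305

tr B = 5 and det B = 6, so the characteristic polynomial is λ² − (5)λ + (6) with roots 2 and 3.
Eigenvectors give P = [[−2, 3], [−1, 1]] with P⁻¹ = [[1, −3], [1, −2]], and B = P·diag(2, 3)·P⁻¹.
Then B⁸ = P·diag(256, 6561)·P⁻¹ = [[−512, 19683], [−256, 6561]] · [[1, −3], [1, −2]] = [[19171, −37830], [6305, −12354]].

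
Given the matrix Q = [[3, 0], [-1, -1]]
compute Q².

[[9, 0], [-2, 1]]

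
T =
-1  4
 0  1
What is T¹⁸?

[[1, 0], [0, 1]]

T² = I (check: tr T = 0 and det T = -1), so T¹⁸ = I since 18 is even.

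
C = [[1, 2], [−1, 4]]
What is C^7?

[[−1931, 4118], [−2059, 4246]]

tr C = 5 and det C = 6, so the characteristic polynomial is λ² − (5)λ + (6) with roots 2 and 3.
Eigenvectors give P = [[2, 1], [1, 1]] with P⁻¹ = [[1, −1], [−1, 2]], and C = P·diag(2, 3)·P⁻¹.
Then C^7 = P·diag(128, 2187)·P⁻¹ = [[256, 2187], [128, 2187]] · [[1, −1], [−1, 2]] = [[−1931, 4118], [−2059, 4246]].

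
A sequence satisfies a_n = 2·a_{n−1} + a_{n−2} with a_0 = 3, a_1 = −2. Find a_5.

−22

With companion matrix B = [[2, 1], [1, 0]], [a_n, a_{n−1}]ᵀ = B·[a_{n−1}, a_{n−2}]ᵀ, so [a_5, a_4]ᵀ = B⁴·[a_1, a_0]ᵀ.
B⁴ = [[29, 12], [12, 5]], giving [a_5, a_4]ᵀ = [[−22], [−9]].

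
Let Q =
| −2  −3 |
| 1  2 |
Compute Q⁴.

Q² = I (check: tr Q = 0 and det Q = −1), so Q⁴ = I since 4 is even.

[[1, 0], [0, 1]]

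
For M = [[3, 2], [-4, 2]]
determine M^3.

M^2 = [[1, 10], [-20, -4]]
M^3 = [[-37, 22], [-44, -48]]

[[-37, 22], [-44, -48]]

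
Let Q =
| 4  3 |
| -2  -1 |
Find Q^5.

[[94, 93], [-62, -61]]

tr Q = 3 and det Q = 2, so the characteristic polynomial is λ² − (3)λ + (2) with roots 1 and 2.
Eigenvectors give P = [[-1, 3], [1, -2]] with P⁻¹ = [[2, 3], [1, 1]], and Q = P·diag(1, 2)·P⁻¹.
Then Q^5 = P·diag(1, 32)·P⁻¹ = [[-1, 96], [1, -64]] · [[2, 3], [1, 1]] = [[94, 93], [-62, -61]].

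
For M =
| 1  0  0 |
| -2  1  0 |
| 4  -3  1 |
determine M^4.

M = I + N where N = [[0, 0, 0], [-2, 0, 0], [4, -3, 0]] is strictly lower-triangular, so N^3 = 0.
(I + N)^4 = I + 4·N + 6·N^2 = [[1, 0, 0], [-8, 1, 0], [52, -12, 1]].

[[1, 0, 0], [-8, 1, 0], [52, -12, 1]]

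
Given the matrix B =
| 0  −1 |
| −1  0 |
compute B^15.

B² = I (check: tr B = 0 and det B = −1), so B^15 = B since 15 is odd.

[[0, −1], [−1, 0]]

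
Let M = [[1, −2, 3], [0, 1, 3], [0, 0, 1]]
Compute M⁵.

[[1, −10, −45], [0, 1, 15], [0, 0, 1]]

M = I + N where N = [[0, −2, 3], [0, 0, 3], [0, 0, 0]] is strictly upper-triangular, so N³ = 0.
(I + N)⁵ = I + 5·N + 10·N² = [[1, −10, −45], [0, 1, 15], [0, 0, 1]].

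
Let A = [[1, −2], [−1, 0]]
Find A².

[[3, −2], [−1, 2]]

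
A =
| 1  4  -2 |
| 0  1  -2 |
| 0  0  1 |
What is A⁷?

A = I + N where N = [[0, 4, -2], [0, 0, -2], [0, 0, 0]] is strictly upper-triangular, so N³ = 0.
(I + N)⁷ = I + 7·N + 21·N² = [[1, 28, -182], [0, 1, -14], [0, 0, 1]].

[[1, 28, -182], [0, 1, -14], [0, 0, 1]]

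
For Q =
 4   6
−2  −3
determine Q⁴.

[[4, 6], [−2, −3]]

Q² = Q (a projection; rank 1, trace 1), so Q⁴ = Q.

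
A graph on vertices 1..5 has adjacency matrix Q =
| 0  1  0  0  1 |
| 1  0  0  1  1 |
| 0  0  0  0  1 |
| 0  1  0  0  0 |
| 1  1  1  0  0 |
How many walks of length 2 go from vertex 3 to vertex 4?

The number of length-2 walks from vertex 3 to vertex 4 is entry (3,4) of Q², where Q is the adjacency matrix.
Q² = [[2, 1, 1, 1, 1], [1, 3, 1, 0, 1], [1, 1, 1, 0, 0], [1, 0, 0, 1, 1], [1, 1, 0, 1, 3]]

0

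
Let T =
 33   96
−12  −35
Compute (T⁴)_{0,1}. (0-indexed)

−1920

tr T = −2 and det T = −3, so the characteristic polynomial is λ² − (−2)λ + (−3) with roots −3 and 1.
Eigenvectors give P = [[−8, 3], [3, −1]] with P⁻¹ = [[1, 3], [3, 8]], and T = P·diag(−3, 1)·P⁻¹.
Then T⁴ = P·diag(81, 1)·P⁻¹ = [[−648, 3], [243, −1]] · [[1, 3], [3, 8]] = [[−639, −1920], [240, 721]].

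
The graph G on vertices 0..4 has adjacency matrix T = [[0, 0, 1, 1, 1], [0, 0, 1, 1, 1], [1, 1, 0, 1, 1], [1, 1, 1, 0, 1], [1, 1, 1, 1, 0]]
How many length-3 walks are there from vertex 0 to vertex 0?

6

The number of length-3 walks from vertex 0 to vertex 0 is entry (0,0) of T³, where T is the adjacency matrix.
T² = [[3, 3, 2, 2, 2], [3, 3, 2, 2, 2], [2, 2, 4, 3, 3], [2, 2, 3, 4, 3], [2, 2, 3, 3, 4]]
T³ = [[6, 6, 10, 10, 10], [6, 6, 10, 10, 10], [10, 10, 10, 11, 11], [10, 10, 11, 10, 11], [10, 10, 11, 11, 10]]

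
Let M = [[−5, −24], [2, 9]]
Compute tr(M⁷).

2188

tr M = 4 and det M = 3, so the characteristic polynomial is λ² − (4)λ + (3) with roots 1 and 3.
Eigenvectors give P = [[4, −3], [−1, 1]] with P⁻¹ = [[1, 3], [1, 4]], and M = P·diag(1, 3)·P⁻¹.
Then M⁷ = P·diag(1, 2187)·P⁻¹ = [[4, −6561], [−1, 2187]] · [[1, 3], [1, 4]] = [[−6557, −26232], [2186, 8745]].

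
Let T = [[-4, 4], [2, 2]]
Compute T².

[[24, -8], [-4, 12]]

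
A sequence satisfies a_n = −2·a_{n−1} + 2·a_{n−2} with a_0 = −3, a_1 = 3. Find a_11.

94944

With companion matrix T = [[−2, 2], [1, 0]], [a_n, a_{n−1}]ᵀ = T·[a_{n−1}, a_{n−2}]ᵀ, so [a_11, a_10]ᵀ = T¹⁰·[a_1, a_0]ᵀ.
T¹⁰ = [[18272, −13376], [−6688, 4896]], giving [a_11, a_10]ᵀ = [[94944], [−34752]].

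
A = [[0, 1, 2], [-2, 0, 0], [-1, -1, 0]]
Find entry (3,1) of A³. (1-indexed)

4

A² = [[-4, -2, 0], [0, -2, -4], [2, -1, -2]]
A³ = [[4, -4, -8], [8, 4, 0], [4, 4, 4]]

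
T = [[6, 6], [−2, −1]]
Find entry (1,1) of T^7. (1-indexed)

tr T = 5 and det T = 6, so the characteristic polynomial is λ² − (5)λ + (6) with roots 2 and 3.
Eigenvectors give P = [[3, 2], [−2, −1]] with P⁻¹ = [[−1, −2], [2, 3]], and T = P·diag(2, 3)·P⁻¹.
Then T^7 = P·diag(128, 2187)·P⁻¹ = [[384, 4374], [−256, −2187]] · [[−1, −2], [2, 3]] = [[8364, 12354], [−4118, −6049]].

8364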